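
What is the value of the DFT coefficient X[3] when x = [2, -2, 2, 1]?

X[3] = Σ(n=0 to 3) x[n] · ω_4^(3n) where ω_4 = e^(-2πi/4)
= (2)·ω_4^0 + (-2)·ω_4^3 + (2)·ω_4^6 + (1)·ω_4^9

X[3] = -3i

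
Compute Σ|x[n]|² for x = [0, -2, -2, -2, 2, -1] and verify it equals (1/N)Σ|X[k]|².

Time domain:
Σ|x[n]|² = |0|² + |-2|² + |-2|² + |-2|² + |2|² + |-1|² = 17.0000

Frequency domain:
(1/6)Σ|X[k]|² = (1/6)(|-5|² + |0.5000+4.3301i|² + |-0.5000-2.5981i|² + |5|² + |-0.5000+2.5981i|² + |0.5000-4.3301i|²) = (1/6)·102.0000 = 17.0000

Both sides agree, confirming Parseval's theorem.

Σ|x[n]|² = (1/N)Σ|X[k]|² = 17.0000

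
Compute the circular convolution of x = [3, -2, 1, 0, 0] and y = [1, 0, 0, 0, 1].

(x ⊛ y)[n] = Σ(m=0 to 4) x[m] · y[(n-m) mod 5]

Computing each output sample:
(x ⊛ y)[0] = 1
(x ⊛ y)[1] = -1
(x ⊛ y)[2] = 1
(x ⊛ y)[3] = 0
(x ⊛ y)[4] = 3

x ⊛ y = [1, -1, 1, 0, 3]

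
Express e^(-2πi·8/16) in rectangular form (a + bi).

ω_16^8 = e^(-2πi·8/16)
= cos(-2π·8/16) + i·sin(-2π·8/16)
= cos(-16π/16) + i·sin(-16π/16)

ω_16^8 = cos(-16π/16) + i·sin(-16π/16) = -1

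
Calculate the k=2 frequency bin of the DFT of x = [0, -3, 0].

X[2] = Σ(n=0 to 2) x[n] · ω_3^(2n) where ω_3 = e^(-2πi/3)
= (0)·ω_3^0 + (-3)·ω_3^2 + (0)·ω_3^4

X[2] = 1.5000-2.5981i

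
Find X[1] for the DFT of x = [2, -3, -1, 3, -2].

X[1] = Σ(n=0 to 4) x[n] · ω_5^(1n) where ω_5 = e^(-2πi/5)
= (2)·ω_5^0 + (-3)·ω_5^1 + (-1)·ω_5^2 + (3)·ω_5^3 + (-2)·ω_5^4

X[1] = -1.1631+3.3022i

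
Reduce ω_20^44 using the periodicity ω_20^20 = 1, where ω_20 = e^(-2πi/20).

Since ω_20^20 = 1, powers reduce modulo 20.
44 mod 20 = 4
So ω_20^44 = ω_20^4 = e^(-2πi·4/20)

ω_20^44 = ω_20^4 = 0.3090-0.9511i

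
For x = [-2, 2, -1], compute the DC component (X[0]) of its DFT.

X[0] = Σ(n=0 to 2) x[n] · ω_3^0 = Σ x[n]
= (-2) + (2) + (-1)

X[0] = -1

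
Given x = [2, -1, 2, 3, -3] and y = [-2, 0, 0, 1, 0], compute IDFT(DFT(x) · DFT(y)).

(x ⊛ y)[n] = Σ(m=0 to 4) x[m] · y[(n-m) mod 5]

Computing each output sample:
(x ⊛ y)[0] = -2
(x ⊛ y)[1] = 5
(x ⊛ y)[2] = -7
(x ⊛ y)[3] = -4
(x ⊛ y)[4] = 5

x ⊛ y = [-2, 5, -7, -4, 5]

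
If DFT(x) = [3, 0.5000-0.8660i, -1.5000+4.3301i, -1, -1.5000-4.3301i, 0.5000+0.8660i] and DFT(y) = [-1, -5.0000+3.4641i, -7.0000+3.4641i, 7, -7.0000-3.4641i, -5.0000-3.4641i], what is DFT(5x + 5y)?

By linearity: DFT(5x + 5y) = 5·DFT(x) + 5·DFT(y)
= 5·[3, 0.5000-0.8660i, -1.5000+4.3301i, -1, -1.5000-4.3301i, 0.5000+0.8660i] + 5·[-1, -5.0000+3.4641i, -7.0000+3.4641i, 7, -7.0000-3.4641i, -5.0000-3.4641i]

Computing element-wise:
Z[0] = 5·(3) + 5·(-1) = 10
Z[1] = 5·(0.5000-0.8660i) + 5·(-5.0000+3.4641i) = -22.5000+12.9905i
Z[2] = 5·(-1.5000+4.3301i) + 5·(-7.0000+3.4641i) = -42.5000+38.9710i
Z[3] = 5·(-1) + 5·(7) = 30
Z[4] = 5·(-1.5000-4.3301i) + 5·(-7.0000-3.4641i) = -42.5000-38.9710i
Z[5] = 5·(0.5000+0.8660i) + 5·(-5.0000-3.4641i) = -22.5000-12.9905i

DFT(5x + 5y) = 5·X + 5·Y = [10, -22.5000+12.9905i, -42.5000+38.9710i, 30, -42.5000-38.9710i, -22.5000-12.9905i]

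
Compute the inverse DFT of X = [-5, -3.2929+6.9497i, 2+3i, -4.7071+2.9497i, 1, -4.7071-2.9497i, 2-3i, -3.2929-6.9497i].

x[n] = (1/8) Σ(k=0 to 7) X[k] · e^(2πikn/8)

Computing each x[n]:
x[0] = -2
x[1] = -3
x[2] = -2
x[3] = -2
x[4] = 2
x[5] = 0
x[6] = 0
x[7] = 2

x = [-2, -3, -2, -2, 2, 0, 0, 2]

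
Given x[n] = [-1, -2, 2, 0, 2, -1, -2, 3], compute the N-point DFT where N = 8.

X[k] = Σ(n=0 to 7) x[n] · ω_8^(nk)
where ω_8 = e^(-2πi/8)

Computing each X[k]:
X[0] = 1
X[1] = -1.5858-1.1716i
X[2] = 1+6i
X[3] = -4.4142+6.8284i
X[4] = 1
X[5] = -4.4142-6.8284i
X[6] = 1-6i
X[7] = -1.5858+1.1716i

X = [1, -1.5858-1.1716i, 1+6i, -4.4142+6.8284i, 1, -4.4142-6.8284i, 1-6i, -1.5858+1.1716i]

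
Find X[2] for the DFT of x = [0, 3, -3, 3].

X[2] = Σ(n=0 to 3) x[n] · ω_4^(2n) where ω_4 = e^(-2πi/4)
= (0)·ω_4^0 + (3)·ω_4^2 + (-3)·ω_4^4 + (3)·ω_4^6

X[2] = -9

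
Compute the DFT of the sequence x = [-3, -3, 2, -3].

X[k] = Σ(n=0 to 3) x[n] · ω_4^(nk)
where ω_4 = e^(-2πi/4)

Computing each X[k]:
X[0] = -7
X[1] = -5
X[2] = 5
X[3] = -5

X = [-7, -5, 5, -5]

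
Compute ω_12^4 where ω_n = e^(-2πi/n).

ω_12^4 = e^(-2πi·4/12)
= cos(-2π·4/12) + i·sin(-2π·4/12)
= cos(-8π/12) + i·sin(-8π/12)

ω_12^4 = cos(-8π/12) + i·sin(-8π/12) = -0.5000-0.8660i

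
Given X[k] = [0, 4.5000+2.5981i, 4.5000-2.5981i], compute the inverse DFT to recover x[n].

x[n] = (1/3) Σ(k=0 to 2) X[k] · e^(2πikn/3)

Computing each x[n]:
x[0] = 3
x[1] = -3
x[2] = 0

x = [3, -3, 0]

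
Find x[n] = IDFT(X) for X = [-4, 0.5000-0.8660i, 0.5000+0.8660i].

x[n] = (1/3) Σ(k=0 to 2) X[k] · e^(2πikn/3)

Computing each x[n]:
x[0] = -1
x[1] = -1
x[2] = -2

x = [-1, -1, -2]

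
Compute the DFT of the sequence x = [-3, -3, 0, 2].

X[k] = Σ(n=0 to 3) x[n] · ω_4^(nk)
where ω_4 = e^(-2πi/4)

Computing each X[k]:
X[0] = -4
X[1] = -3+5i
X[2] = -2
X[3] = -3-5i

X = [-4, -3+5i, -2, -3-5i]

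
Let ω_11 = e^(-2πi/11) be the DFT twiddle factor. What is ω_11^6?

ω_11^6 = e^(-2πi·6/11)
= cos(-2π·6/11) + i·sin(-2π·6/11)
= cos(-12π/11) + i·sin(-12π/11)

ω_11^6 = cos(-12π/11) + i·sin(-12π/11) = -0.9595+0.2817i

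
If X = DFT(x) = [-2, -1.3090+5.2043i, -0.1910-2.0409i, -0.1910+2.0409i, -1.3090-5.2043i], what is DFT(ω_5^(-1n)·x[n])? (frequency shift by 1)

Modulation property: DFT(ω_5^(-1n)·x[n]) = X[(k-1) mod 5], so circularly shift X by 1 positions.

X[k-1] = [-1.3090-5.2043i, -2, -1.3090+5.2043i, -0.1910-2.0409i, -0.1910+2.0409i]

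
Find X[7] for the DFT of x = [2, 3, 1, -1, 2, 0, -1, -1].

X[7] = Σ(n=0 to 7) x[n] · ω_8^(7n) where ω_8 = e^(-2πi/8)
= (2)·ω_8^0 + (3)·ω_8^7 + (1)·ω_8^14 + (-1)·ω_8^21 + (2)·ω_8^28 + (0)·ω_8^35 + (-1)·ω_8^42 + (-1)·ω_8^49

X[7] = 2.1213+4.1213i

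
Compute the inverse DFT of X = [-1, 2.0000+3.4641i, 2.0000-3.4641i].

x[n] = (1/3) Σ(k=0 to 2) X[k] · e^(2πikn/3)

Computing each x[n]:
x[0] = 1
x[1] = -3
x[2] = 1

x = [1, -3, 1]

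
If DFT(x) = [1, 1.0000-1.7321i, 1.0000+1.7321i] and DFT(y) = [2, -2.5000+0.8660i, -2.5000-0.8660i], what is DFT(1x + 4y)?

By linearity: DFT(1x + 4y) = 1·DFT(x) + 4·DFT(y)
= 1·[1, 1.0000-1.7321i, 1.0000+1.7321i] + 4·[2, -2.5000+0.8660i, -2.5000-0.8660i]

Computing element-wise:
Z[0] = 1·(1) + 4·(2) = 9
Z[1] = 1·(1.0000-1.7321i) + 4·(-2.5000+0.8660i) = -9.0000+1.7319i
Z[2] = 1·(1.0000+1.7321i) + 4·(-2.5000-0.8660i) = -9.0000-1.7319i

DFT(1x + 4y) = 1·X + 4·Y = [9, -9.0000+1.7319i, -9.0000-1.7319i]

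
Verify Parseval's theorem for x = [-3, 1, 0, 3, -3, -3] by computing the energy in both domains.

Time domain:
Σ|x[n]|² = |-3|² + |1|² + |0|² + |3|² + |-3|² + |-3|² = 37.0000

Frequency domain:
(1/6)Σ|X[k]|² = (1/6)(|-5|² + |-5.5000-6.0622i|² + |2.5000-0.8660i|² + |-7|² + |2.5000+0.8660i|² + |-5.5000+6.0622i|²) = (1/6)·222.0000 = 37.0000

Both sides agree, confirming Parseval's theorem.

Σ|x[n]|² = (1/N)Σ|X[k]|² = 37.0000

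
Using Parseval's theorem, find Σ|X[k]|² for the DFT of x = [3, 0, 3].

Parseval: Σ|x[n]|² = (1/N)Σ|X[k]|², so Σ|X[k]|² = N·Σ|x[n]|² = 3·18.0000

Σ|X[k]|² = N·Σ|x[n]|² = 3·18.0000 = 54.0000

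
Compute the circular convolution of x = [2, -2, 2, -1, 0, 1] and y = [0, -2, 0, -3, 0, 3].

(x ⊛ y)[n] = Σ(m=0 to 5) x[m] · y[(n-m) mod 6]

Computing each output sample:
(x ⊛ y)[0] = -5
(x ⊛ y)[1] = 2
(x ⊛ y)[2] = -2
(x ⊛ y)[3] = -10
(x ⊛ y)[4] = 11
(x ⊛ y)[5] = 0

x ⊛ y = [-5, 2, -2, -10, 11, 0]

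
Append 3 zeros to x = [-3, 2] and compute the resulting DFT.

Original 2-point DFT: [-1, -5]
Zero-padded 5-point DFT provides frequency interpolation.

DFT_5([x, 0, ...]) = [-1, -2.3820-1.9021i, -4.6180-1.1756i, -4.6180+1.1756i, -2.3820+1.9021i]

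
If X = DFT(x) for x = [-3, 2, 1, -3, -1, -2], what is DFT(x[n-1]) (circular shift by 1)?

Time shift by 1: X_shifted[k] = ω_6^(1k) · X[k]
Shifted x = [-2, -3, 2, 1, -3, -1]

DFT(x[n-1]) = [-6, -4.5000-2.5981i, 1.5000+6.0622i, 0, 1.5000-6.0622i, -4.5000+2.5981i]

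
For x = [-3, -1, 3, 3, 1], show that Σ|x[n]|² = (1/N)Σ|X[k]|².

Time domain:
Σ|x[n]|² = |-3|² + |-1|² + |3|² + |3|² + |1|² = 29.0000

Frequency domain:
(1/5)Σ|X[k]|² = (1/5)(|3|² + |-7.8541+1.9021i|² + |-1.1459+1.1756i|² + |-1.1459-1.1756i|² + |-7.8541-1.9021i|²) = (1/5)·145.0000 = 29.0000

Both sides agree, confirming Parseval's theorem.

Σ|x[n]|² = (1/N)Σ|X[k]|² = 29.0000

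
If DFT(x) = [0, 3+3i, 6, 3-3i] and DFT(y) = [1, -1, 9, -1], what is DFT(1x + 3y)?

By linearity: DFT(1x + 3y) = 1·DFT(x) + 3·DFT(y)
= 1·[0, 3+3i, 6, 3-3i] + 3·[1, -1, 9, -1]

Computing element-wise:
Z[0] = 1·(0) + 3·(1) = 3
Z[1] = 1·(3+3i) + 3·(-1) = 3i
Z[2] = 1·(6) + 3·(9) = 33
Z[3] = 1·(3-3i) + 3·(-1) = -3i

DFT(1x + 3y) = 1·X + 3·Y = [3, 3i, 33, -3i]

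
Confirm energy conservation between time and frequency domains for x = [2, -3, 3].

Time domain:
Σ|x[n]|² = |2|² + |-3|² + |3|² = 22.0000

Frequency domain:
(1/3)Σ|X[k]|² = (1/3)(|2|² + |2.0000+5.1962i|² + |2.0000-5.1962i|²) = (1/3)·66.0000 = 22.0000

Both sides agree, confirming Parseval's theorem.

Σ|x[n]|² = (1/N)Σ|X[k]|² = 22.0000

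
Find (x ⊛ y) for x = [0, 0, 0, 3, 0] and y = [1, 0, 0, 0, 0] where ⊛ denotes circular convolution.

(x ⊛ y)[n] = Σ(m=0 to 4) x[m] · y[(n-m) mod 5]

Computing each output sample:
(x ⊛ y)[0] = 0
(x ⊛ y)[1] = 0
(x ⊛ y)[2] = 0
(x ⊛ y)[3] = 3
(x ⊛ y)[4] = 0

x ⊛ y = [0, 0, 0, 3, 0]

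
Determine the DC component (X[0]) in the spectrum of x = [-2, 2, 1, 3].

X[0] = Σ(n=0 to 3) x[n] · ω_4^0 = Σ x[n]
= (-2) + (2) + (1) + (3)

X[0] = 4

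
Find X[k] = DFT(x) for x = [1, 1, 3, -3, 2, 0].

X[k] = Σ(n=0 to 5) x[n] · ω_6^(nk)
where ω_6 = e^(-2πi/6)

Computing each X[k]:
X[0] = 4
X[1] = 2.0000-1.7321i
X[2] = -5
X[3] = 8
X[4] = -5
X[5] = 2.0000+1.7321i

X = [4, 2.0000-1.7321i, -5, 8, -5, 2.0000+1.7321i]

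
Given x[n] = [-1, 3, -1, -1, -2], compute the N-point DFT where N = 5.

X[k] = Σ(n=0 to 4) x[n] · ω_5^(nk)
where ω_5 = e^(-2πi/5)

Computing each X[k]:
X[0] = -2
X[1] = 0.9271-4.7553i
X[2] = -2.4271-2.9389i
X[3] = -2.4271+2.9389i
X[4] = 0.9271+4.7553i

X = [-2, 0.9271-4.7553i, -2.4271-2.9389i, -2.4271+2.9389i, 0.9271+4.7553i]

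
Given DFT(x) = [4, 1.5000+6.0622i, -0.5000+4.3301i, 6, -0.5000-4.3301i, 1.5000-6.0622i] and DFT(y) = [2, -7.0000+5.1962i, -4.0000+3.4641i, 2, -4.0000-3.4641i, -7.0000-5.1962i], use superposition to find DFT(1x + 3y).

By linearity: DFT(1x + 3y) = 1·DFT(x) + 3·DFT(y)
= 1·[4, 1.5000+6.0622i, -0.5000+4.3301i, 6, -0.5000-4.3301i, 1.5000-6.0622i] + 3·[2, -7.0000+5.1962i, -4.0000+3.4641i, 2, -4.0000-3.4641i, -7.0000-5.1962i]

Computing element-wise:
Z[0] = 1·(4) + 3·(2) = 10
Z[1] = 1·(1.5000+6.0622i) + 3·(-7.0000+5.1962i) = -19.5000+21.6508i
Z[2] = 1·(-0.5000+4.3301i) + 3·(-4.0000+3.4641i) = -12.5000+14.7224i
Z[3] = 1·(6) + 3·(2) = 12
Z[4] = 1·(-0.5000-4.3301i) + 3·(-4.0000-3.4641i) = -12.5000-14.7224i
Z[5] = 1·(1.5000-6.0622i) + 3·(-7.0000-5.1962i) = -19.5000-21.6508i

DFT(1x + 3y) = 1·X + 3·Y = [10, -19.5000+21.6508i, -12.5000+14.7224i, 12, -12.5000-14.7224i, -19.5000-21.6508i]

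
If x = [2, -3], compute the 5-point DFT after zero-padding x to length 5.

Original 2-point DFT: [-1, 5]
Zero-padded 5-point DFT provides frequency interpolation.

DFT_5([x, 0, ...]) = [-1, 1.0729+2.8532i, 4.4271+1.7634i, 4.4271-1.7634i, 1.0729-2.8532i]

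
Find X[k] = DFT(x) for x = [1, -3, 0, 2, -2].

X[k] = Σ(n=0 to 4) x[n] · ω_5^(nk)
where ω_5 = e^(-2πi/5)

Computing each X[k]:
X[0] = -2
X[1] = -2.1631+2.1266i
X[2] = 5.6631-1.3143i
X[3] = 5.6631+1.3143i
X[4] = -2.1631-2.1266i

X = [-2, -2.1631+2.1266i, 5.6631-1.3143i, 5.6631+1.3143i, -2.1631-2.1266i]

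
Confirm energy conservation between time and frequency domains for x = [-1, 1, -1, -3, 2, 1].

Time domain:
Σ|x[n]|² = |-1|² + |1|² + |-1|² + |-3|² + |2|² + |1|² = 17.0000

Frequency domain:
(1/6)Σ|X[k]|² = (1/6)(|-1|² + |2.5000+2.5981i|² + |-5.5000-2.5981i|² + |1|² + |-5.5000+2.5981i|² + |2.5000-2.5981i|²) = (1/6)·102.0000 = 17.0000

Both sides agree, confirming Parseval's theorem.

Σ|x[n]|² = (1/N)Σ|X[k]|² = 17.0000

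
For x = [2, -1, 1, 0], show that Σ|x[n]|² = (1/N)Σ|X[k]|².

Time domain:
Σ|x[n]|² = |2|² + |-1|² + |1|² + |0|² = 6.0000

Frequency domain:
(1/4)Σ|X[k]|² = (1/4)(|2|² + |1+1i|² + |4|² + |1-1i|²) = (1/4)·24.0000 = 6.0000

Both sides agree, confirming Parseval's theorem.

Σ|x[n]|² = (1/N)Σ|X[k]|² = 6.0000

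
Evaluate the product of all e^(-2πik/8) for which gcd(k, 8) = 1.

The primitive 8th roots of unity are ω_8^k for k coprime to 8: k ∈ {1, 3, 5, 7}
Their product equals the constant term of the cyclotomic polynomial Φ_8(x) up to sign.
For n ≥ 3, the product of all primitive nth roots of unity is 1. (For n=1 it is 1; for n=2 it is -1.)

1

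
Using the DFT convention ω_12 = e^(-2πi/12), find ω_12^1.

ω_12^1 = e^(-2πi·1/12)
= cos(-2π·1/12) + i·sin(-2π·1/12)
= cos(-2π/12) + i·sin(-2π/12)

ω_12^1 = cos(-2π/12) + i·sin(-2π/12) = 0.8660-0.5000i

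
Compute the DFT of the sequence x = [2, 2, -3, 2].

X[k] = Σ(n=0 to 3) x[n] · ω_4^(nk)
where ω_4 = e^(-2πi/4)

Computing each X[k]:
X[0] = 3
X[1] = 5
X[2] = -5
X[3] = 5

X = [3, 5, -5, 5]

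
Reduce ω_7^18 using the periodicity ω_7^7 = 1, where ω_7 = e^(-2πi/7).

Since ω_7^7 = 1, powers reduce modulo 7.
18 mod 7 = 4
So ω_7^18 = ω_7^4 = e^(-2πi·4/7)

ω_7^18 = ω_7^4 = -0.9010+0.4339i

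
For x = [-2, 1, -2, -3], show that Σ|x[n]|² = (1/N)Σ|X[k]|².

Time domain:
Σ|x[n]|² = |-2|² + |1|² + |-2|² + |-3|² = 18.0000

Frequency domain:
(1/4)Σ|X[k]|² = (1/4)(|-6|² + |-4i|² + |-2|² + |4i|²) = (1/4)·72.0000 = 18.0000

Both sides agree, confirming Parseval's theorem.

Σ|x[n]|² = (1/N)Σ|X[k]|² = 18.0000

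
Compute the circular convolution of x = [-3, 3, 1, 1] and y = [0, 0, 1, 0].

(x ⊛ y)[n] = Σ(m=0 to 3) x[m] · y[(n-m) mod 4]

Computing each output sample:
(x ⊛ y)[0] = 1
(x ⊛ y)[1] = 1
(x ⊛ y)[2] = -3
(x ⊛ y)[3] = 3

x ⊛ y = [1, 1, -3, 3]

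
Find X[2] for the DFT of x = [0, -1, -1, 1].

X[2] = Σ(n=0 to 3) x[n] · ω_4^(2n) where ω_4 = e^(-2πi/4)
= (0)·ω_4^0 + (-1)·ω_4^2 + (-1)·ω_4^4 + (1)·ω_4^6

X[2] = -1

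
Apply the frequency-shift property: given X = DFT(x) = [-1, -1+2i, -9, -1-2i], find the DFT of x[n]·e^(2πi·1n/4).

Modulation property: DFT(ω_4^(-1n)·x[n]) = X[(k-1) mod 4], so circularly shift X by 1 positions.

X[k-1] = [-1-2i, -1, -1+2i, -9]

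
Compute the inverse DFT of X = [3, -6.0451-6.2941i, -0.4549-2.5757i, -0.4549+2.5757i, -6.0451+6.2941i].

x[n] = (1/5) Σ(k=0 to 4) X[k] · e^(2πikn/5)

Computing each x[n]:
x[0] = -2
x[1] = 3
x[2] = 3
x[3] = 2
x[4] = -3

x = [-2, 3, 3, 2, -3]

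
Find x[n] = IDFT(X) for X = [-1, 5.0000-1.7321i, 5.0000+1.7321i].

x[n] = (1/3) Σ(k=0 to 2) X[k] · e^(2πikn/3)

Computing each x[n]:
x[0] = 3
x[1] = -1
x[2] = -3

x = [3, -1, -3]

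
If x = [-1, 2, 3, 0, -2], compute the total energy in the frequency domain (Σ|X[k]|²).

Parseval: Σ|x[n]|² = (1/N)Σ|X[k]|², so Σ|X[k]|² = N·Σ|x[n]|² = 5·18.0000

Σ|X[k]|² = N·Σ|x[n]|² = 5·18.0000 = 90.0000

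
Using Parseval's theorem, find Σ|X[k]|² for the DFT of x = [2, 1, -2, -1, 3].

Parseval: Σ|x[n]|² = (1/N)Σ|X[k]|², so Σ|X[k]|² = N·Σ|x[n]|² = 5·19.0000

Σ|X[k]|² = N·Σ|x[n]|² = 5·19.0000 = 95.0000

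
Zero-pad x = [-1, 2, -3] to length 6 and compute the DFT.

Original 3-point DFT: [-2, -0.5000-4.3301i, -0.5000+4.3301i]
Zero-padded 6-point DFT provides frequency interpolation.

DFT_6([x, 0, ...]) = [-2, 1.5000+0.8660i, -0.5000-4.3301i, -6, -0.5000+4.3301i, 1.5000-0.8660i]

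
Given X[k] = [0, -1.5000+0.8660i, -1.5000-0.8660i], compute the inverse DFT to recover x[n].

x[n] = (1/3) Σ(k=0 to 2) X[k] · e^(2πikn/3)

Computing each x[n]:
x[0] = -1
x[1] = 0
x[2] = 1

x = [-1, 0, 1]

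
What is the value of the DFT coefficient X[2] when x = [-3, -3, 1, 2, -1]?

X[2] = Σ(n=0 to 4) x[n] · ω_5^(2n) where ω_5 = e^(-2πi/5)
= (-3)·ω_5^0 + (-3)·ω_5^2 + (1)·ω_5^4 + (2)·ω_5^6 + (-1)·ω_5^8

X[2] = 1.1631+0.2245i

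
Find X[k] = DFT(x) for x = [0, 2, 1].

X[k] = Σ(n=0 to 2) x[n] · ω_3^(nk)
where ω_3 = e^(-2πi/3)

Computing each X[k]:
X[0] = 3
X[1] = -1.5000-0.8660i
X[2] = -1.5000+0.8660i

X = [3, -1.5000-0.8660i, -1.5000+0.8660i]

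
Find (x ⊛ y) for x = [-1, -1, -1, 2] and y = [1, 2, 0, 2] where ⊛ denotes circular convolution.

(x ⊛ y)[n] = Σ(m=0 to 3) x[m] · y[(n-m) mod 4]

Computing each output sample:
(x ⊛ y)[0] = 1
(x ⊛ y)[1] = -5
(x ⊛ y)[2] = 1
(x ⊛ y)[3] = -2

x ⊛ y = [1, -5, 1, -2]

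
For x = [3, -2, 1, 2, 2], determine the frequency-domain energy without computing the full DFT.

Parseval: Σ|x[n]|² = (1/N)Σ|X[k]|², so Σ|X[k]|² = N·Σ|x[n]|² = 5·22.0000

Σ|X[k]|² = N·Σ|x[n]|² = 5·22.0000 = 110.0000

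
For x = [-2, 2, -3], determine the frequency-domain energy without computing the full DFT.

Parseval: Σ|x[n]|² = (1/N)Σ|X[k]|², so Σ|X[k]|² = N·Σ|x[n]|² = 3·17.0000

Σ|X[k]|² = N·Σ|x[n]|² = 3·17.0000 = 51.0000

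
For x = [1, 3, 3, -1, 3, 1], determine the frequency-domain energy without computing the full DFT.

Parseval: Σ|x[n]|² = (1/N)Σ|X[k]|², so Σ|X[k]|² = N·Σ|x[n]|² = 6·30.0000

Σ|X[k]|² = N·Σ|x[n]|² = 6·30.0000 = 180.0000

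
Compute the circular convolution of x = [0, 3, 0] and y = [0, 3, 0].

(x ⊛ y)[n] = Σ(m=0 to 2) x[m] · y[(n-m) mod 3]

Computing each output sample:
(x ⊛ y)[0] = 0
(x ⊛ y)[1] = 0
(x ⊛ y)[2] = 9

x ⊛ y = [0, 0, 9]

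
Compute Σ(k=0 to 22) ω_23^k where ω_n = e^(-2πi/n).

Sum of all nth roots of unity equals 0 for n > 1 (geometric series with r ≠ 1).

0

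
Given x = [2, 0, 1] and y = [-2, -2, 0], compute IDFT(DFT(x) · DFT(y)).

(x ⊛ y)[n] = Σ(m=0 to 2) x[m] · y[(n-m) mod 3]

Computing each output sample:
(x ⊛ y)[0] = -6
(x ⊛ y)[1] = -4
(x ⊛ y)[2] = -2

x ⊛ y = [-6, -4, -2]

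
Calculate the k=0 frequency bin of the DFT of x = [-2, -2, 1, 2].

X[0] = Σ(n=0 to 3) x[n] · ω_4^0 = Σ x[n]
= (-2) + (-2) + (1) + (2)

X[0] = -1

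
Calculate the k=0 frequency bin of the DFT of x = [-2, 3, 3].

X[0] = Σ(n=0 to 2) x[n] · ω_3^0 = Σ x[n]
= (-2) + (3) + (3)

X[0] = 4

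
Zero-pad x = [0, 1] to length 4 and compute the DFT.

Original 2-point DFT: [1, -1]
Zero-padded 4-point DFT provides frequency interpolation.

DFT_4([x, 0, ...]) = [1, -1i, -1, 1i]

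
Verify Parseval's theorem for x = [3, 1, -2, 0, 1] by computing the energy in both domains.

Time domain:
Σ|x[n]|² = |3|² + |1|² + |-2|² + |0|² + |1|² = 15.0000

Frequency domain:
(1/5)Σ|X[k]|² = (1/5)(|3|² + |5.2361+1.1756i|² + |0.7639-1.9021i|² + |0.7639+1.9021i|² + |5.2361-1.1756i|²) = (1/5)·75.0000 = 15.0000

Both sides agree, confirming Parseval's theorem.

Σ|x[n]|² = (1/N)Σ|X[k]|² = 15.0000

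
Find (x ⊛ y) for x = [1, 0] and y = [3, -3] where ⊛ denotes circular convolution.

(x ⊛ y)[n] = Σ(m=0 to 1) x[m] · y[(n-m) mod 2]

Computing each output sample:
(x ⊛ y)[0] = 3
(x ⊛ y)[1] = -3

x ⊛ y = [3, -3]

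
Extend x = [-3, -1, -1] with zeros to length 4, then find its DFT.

Original 3-point DFT: [-5, -2, -2]
Zero-padded 4-point DFT provides frequency interpolation.

DFT_4([x, 0, ...]) = [-5, -2+1i, -3, -2-1i]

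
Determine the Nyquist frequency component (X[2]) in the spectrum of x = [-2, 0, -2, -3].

X[2] = Σ(n=0 to 3) x[n] · ω_4^(2n) where ω_4 = e^(-2πi/4)
= (-2)·ω_4^0 + (0)·ω_4^2 + (-2)·ω_4^4 + (-3)·ω_4^6

X[2] = -1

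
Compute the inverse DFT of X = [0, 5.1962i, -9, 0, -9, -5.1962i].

x[n] = (1/6) Σ(k=0 to 5) X[k] · e^(2πikn/6)

Computing each x[n]:
x[0] = -3
x[1] = 0
x[2] = 0
x[3] = -3
x[4] = 3
x[5] = 3

x = [-3, 0, 0, -3, 3, 3]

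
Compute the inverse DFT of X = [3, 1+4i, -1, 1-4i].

x[n] = (1/4) Σ(k=0 to 3) X[k] · e^(2πikn/4)

Computing each x[n]:
x[0] = 1
x[1] = -1
x[2] = 0
x[3] = 3

x = [1, -1, 0, 3]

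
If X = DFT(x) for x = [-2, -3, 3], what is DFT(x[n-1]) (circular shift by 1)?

Time shift by 1: X_shifted[k] = ω_3^(1k) · X[k]
Shifted x = [3, -2, -3]

DFT(x[n-1]) = [-2, 5.5000-0.8660i, 5.5000+0.8660i]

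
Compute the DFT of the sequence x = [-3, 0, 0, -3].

X[k] = Σ(n=0 to 3) x[n] · ω_4^(nk)
where ω_4 = e^(-2πi/4)

Computing each X[k]:
X[0] = -6
X[1] = -3-3i
X[2] = 0
X[3] = -3+3i

X = [-6, -3-3i, 0, -3+3i]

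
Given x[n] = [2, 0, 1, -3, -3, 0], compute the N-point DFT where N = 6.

X[k] = Σ(n=0 to 5) x[n] · ω_6^(nk)
where ω_6 = e^(-2πi/6)

Computing each X[k]:
X[0] = -3
X[1] = 6.0000-3.4641i
X[2] = 3.4641i
X[3] = 3
X[4] = -3.4641i
X[5] = 6.0000+3.4641i

X = [-3, 6.0000-3.4641i, 3.4641i, 3, -3.4641i, 6.0000+3.4641i]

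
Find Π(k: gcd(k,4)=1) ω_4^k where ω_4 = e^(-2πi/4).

The primitive 4th roots of unity are ω_4^k for k coprime to 4: k ∈ {1, 3}
Their product equals the constant term of the cyclotomic polynomial Φ_4(x) up to sign.
For n ≥ 3, the product of all primitive nth roots of unity is 1. (For n=1 it is 1; for n=2 it is -1.)

1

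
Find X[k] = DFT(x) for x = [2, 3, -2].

X[k] = Σ(n=0 to 2) x[n] · ω_3^(nk)
where ω_3 = e^(-2πi/3)

Computing each X[k]:
X[0] = 3
X[1] = 1.5000-4.3301i
X[2] = 1.5000+4.3301i

X = [3, 1.5000-4.3301i, 1.5000+4.3301i]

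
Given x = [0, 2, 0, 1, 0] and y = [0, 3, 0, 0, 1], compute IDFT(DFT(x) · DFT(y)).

(x ⊛ y)[n] = Σ(m=0 to 4) x[m] · y[(n-m) mod 5]

Computing each output sample:
(x ⊛ y)[0] = 2
(x ⊛ y)[1] = 0
(x ⊛ y)[2] = 7
(x ⊛ y)[3] = 0
(x ⊛ y)[4] = 3

x ⊛ y = [2, 0, 7, 0, 3]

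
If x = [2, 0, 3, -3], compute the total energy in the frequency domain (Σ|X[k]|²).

Parseval: Σ|x[n]|² = (1/N)Σ|X[k]|², so Σ|X[k]|² = N·Σ|x[n]|² = 4·22.0000

Σ|X[k]|² = N·Σ|x[n]|² = 4·22.0000 = 88.0000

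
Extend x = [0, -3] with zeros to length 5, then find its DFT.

Original 2-point DFT: [-3, 3]
Zero-padded 5-point DFT provides frequency interpolation.

DFT_5([x, 0, ...]) = [-3, -0.9271+2.8532i, 2.4271+1.7634i, 2.4271-1.7634i, -0.9271-2.8532i]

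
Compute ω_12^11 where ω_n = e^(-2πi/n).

ω_12^11 = e^(-2πi·11/12)
= cos(-2π·11/12) + i·sin(-2π·11/12)
= cos(-22π/12) + i·sin(-22π/12)

ω_12^11 = cos(-22π/12) + i·sin(-22π/12) = 0.8660+0.5000i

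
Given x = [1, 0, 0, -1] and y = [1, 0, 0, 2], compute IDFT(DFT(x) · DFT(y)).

(x ⊛ y)[n] = Σ(m=0 to 3) x[m] · y[(n-m) mod 4]

Computing each output sample:
(x ⊛ y)[0] = 1
(x ⊛ y)[1] = 0
(x ⊛ y)[2] = -2
(x ⊛ y)[3] = 1

x ⊛ y = [1, 0, -2, 1]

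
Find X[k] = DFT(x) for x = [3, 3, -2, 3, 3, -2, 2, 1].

X[k] = Σ(n=0 to 7) x[n] · ω_8^(nk)
where ω_8 = e^(-2πi/8)

Computing each X[k]:
X[0] = 11
X[1] = 2.1213-0.9497i
X[2] = 6+3i
X[3] = -2.1213-8.9497i
X[4] = 1
X[5] = -2.1213+8.9497i
X[6] = 6-3i
X[7] = 2.1213+0.9497i

X = [11, 2.1213-0.9497i, 6+3i, -2.1213-8.9497i, 1, -2.1213+8.9497i, 6-3i, 2.1213+0.9497i]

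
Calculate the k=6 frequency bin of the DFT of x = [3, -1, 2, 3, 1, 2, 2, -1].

X[6] = Σ(n=0 to 7) x[n] · ω_8^(6n) where ω_8 = e^(-2πi/8)
= (3)·ω_8^0 + (-1)·ω_8^6 + (2)·ω_8^12 + (3)·ω_8^18 + (1)·ω_8^24 + (2)·ω_8^30 + (2)·ω_8^36 + (-1)·ω_8^42

X[6] = -1i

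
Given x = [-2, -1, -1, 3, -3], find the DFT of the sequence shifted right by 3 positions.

Time shift by 3: X_shifted[k] = ω_5^(3k) · X[k]
Shifted x = [-1, 3, -3, -2, -1]

DFT(x[n-3]) = [-4, 3.6631-3.2164i, -4.1631-3.3022i, -4.1631+3.3022i, 3.6631+3.2164i]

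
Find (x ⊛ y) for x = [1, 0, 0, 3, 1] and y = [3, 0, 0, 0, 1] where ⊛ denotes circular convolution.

(x ⊛ y)[n] = Σ(m=0 to 4) x[m] · y[(n-m) mod 5]

Computing each output sample:
(x ⊛ y)[0] = 3
(x ⊛ y)[1] = 0
(x ⊛ y)[2] = 3
(x ⊛ y)[3] = 10
(x ⊛ y)[4] = 4

x ⊛ y = [3, 0, 3, 10, 4]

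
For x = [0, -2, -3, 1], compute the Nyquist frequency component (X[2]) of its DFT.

X[2] = Σ(n=0 to 3) x[n] · ω_4^(2n) where ω_4 = e^(-2πi/4)
= (0)·ω_4^0 + (-2)·ω_4^2 + (-3)·ω_4^4 + (1)·ω_4^6

X[2] = -2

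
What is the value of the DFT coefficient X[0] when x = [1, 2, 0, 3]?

X[0] = Σ(n=0 to 3) x[n] · ω_4^0 = Σ x[n]
= (1) + (2) + (0) + (3)

X[0] = 6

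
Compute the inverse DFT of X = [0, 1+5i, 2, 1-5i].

x[n] = (1/4) Σ(k=0 to 3) X[k] · e^(2πikn/4)

Computing each x[n]:
x[0] = 1
x[1] = -3
x[2] = 0
x[3] = 2

x = [1, -3, 0, 2]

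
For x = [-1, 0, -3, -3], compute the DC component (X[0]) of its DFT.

X[0] = Σ(n=0 to 3) x[n] · ω_4^0 = Σ x[n]
= (-1) + (0) + (-3) + (-3)

X[0] = -7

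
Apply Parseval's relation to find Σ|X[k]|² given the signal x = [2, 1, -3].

Parseval: Σ|x[n]|² = (1/N)Σ|X[k]|², so Σ|X[k]|² = N·Σ|x[n]|² = 3·14.0000

Σ|X[k]|² = N·Σ|x[n]|² = 3·14.0000 = 42.0000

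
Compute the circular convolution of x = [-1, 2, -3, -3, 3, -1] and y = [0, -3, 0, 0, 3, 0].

(x ⊛ y)[n] = Σ(m=0 to 5) x[m] · y[(n-m) mod 6]

Computing each output sample:
(x ⊛ y)[0] = -6
(x ⊛ y)[1] = -6
(x ⊛ y)[2] = 3
(x ⊛ y)[3] = 6
(x ⊛ y)[4] = 6
(x ⊛ y)[5] = -3

x ⊛ y = [-6, -6, 3, 6, 6, -3]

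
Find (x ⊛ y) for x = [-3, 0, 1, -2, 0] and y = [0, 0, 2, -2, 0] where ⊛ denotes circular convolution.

(x ⊛ y)[n] = Σ(m=0 to 4) x[m] · y[(n-m) mod 5]

Computing each output sample:
(x ⊛ y)[0] = -6
(x ⊛ y)[1] = 4
(x ⊛ y)[2] = -6
(x ⊛ y)[3] = 6
(x ⊛ y)[4] = 2

x ⊛ y = [-6, 4, -6, 6, 2]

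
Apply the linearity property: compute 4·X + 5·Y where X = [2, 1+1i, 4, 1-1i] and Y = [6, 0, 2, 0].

By linearity: DFT(4x + 5y) = 4·DFT(x) + 5·DFT(y)
= 4·[2, 1+1i, 4, 1-1i] + 5·[6, 0, 2, 0]

Computing element-wise:
Z[0] = 4·(2) + 5·(6) = 38
Z[1] = 4·(1+1i) + 5·(0) = 4+4i
Z[2] = 4·(4) + 5·(2) = 26
Z[3] = 4·(1-1i) + 5·(0) = 4-4i

DFT(4x + 5y) = 4·X + 5·Y = [38, 4+4i, 26, 4-4i]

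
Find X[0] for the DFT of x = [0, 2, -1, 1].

X[0] = Σ(n=0 to 3) x[n] · ω_4^0 = Σ x[n]
= (0) + (2) + (-1) + (1)

X[0] = 2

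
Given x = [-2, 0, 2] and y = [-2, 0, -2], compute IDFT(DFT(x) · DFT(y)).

(x ⊛ y)[n] = Σ(m=0 to 2) x[m] · y[(n-m) mod 3]

Computing each output sample:
(x ⊛ y)[0] = 4
(x ⊛ y)[1] = -4
(x ⊛ y)[2] = 0

x ⊛ y = [4, -4, 0]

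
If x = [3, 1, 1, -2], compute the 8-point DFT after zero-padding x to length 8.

Original 4-point DFT: [3, 2-3i, 5, 2+3i]
Zero-padded 8-point DFT provides frequency interpolation.

DFT_8([x, 0, ...]) = [3, 5.1213-0.2929i, 2-3i, 0.8787+1.7071i, 5, 0.8787-1.7071i, 2+3i, 5.1213+0.2929i]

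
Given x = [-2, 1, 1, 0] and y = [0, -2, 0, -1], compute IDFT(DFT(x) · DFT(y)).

(x ⊛ y)[n] = Σ(m=0 to 3) x[m] · y[(n-m) mod 4]

Computing each output sample:
(x ⊛ y)[0] = -1
(x ⊛ y)[1] = 3
(x ⊛ y)[2] = -2
(x ⊛ y)[3] = 0

x ⊛ y = [-1, 3, -2, 0]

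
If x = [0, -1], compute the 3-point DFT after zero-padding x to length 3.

Original 2-point DFT: [-1, 1]
Zero-padded 3-point DFT provides frequency interpolation.

DFT_3([x, 0, ...]) = [-1, 0.5000+0.8660i, 0.5000-0.8660i]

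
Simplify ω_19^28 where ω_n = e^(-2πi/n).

Since ω_19^19 = 1, powers reduce modulo 19.
28 mod 19 = 9
So ω_19^28 = ω_19^9 = e^(-2πi·9/19)

ω_19^28 = ω_19^9 = -0.9864-0.1646i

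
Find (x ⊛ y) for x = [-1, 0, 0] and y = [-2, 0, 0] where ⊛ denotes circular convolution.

(x ⊛ y)[n] = Σ(m=0 to 2) x[m] · y[(n-m) mod 3]

Computing each output sample:
(x ⊛ y)[0] = 2
(x ⊛ y)[1] = 0
(x ⊛ y)[2] = 0

x ⊛ y = [2, 0, 0]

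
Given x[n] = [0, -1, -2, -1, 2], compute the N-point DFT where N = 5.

X[k] = Σ(n=0 to 4) x[n] · ω_5^(nk)
where ω_5 = e^(-2πi/5)

Computing each X[k]:
X[0] = -2
X[1] = 2.7361+3.4410i
X[2] = -1.7361+0.8123i
X[3] = -1.7361-0.8123i
X[4] = 2.7361-3.4410i

X = [-2, 2.7361+3.4410i, -1.7361+0.8123i, -1.7361-0.8123i, 2.7361-3.4410i]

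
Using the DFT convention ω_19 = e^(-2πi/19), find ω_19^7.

ω_19^7 = e^(-2πi·7/19)
= cos(-2π·7/19) + i·sin(-2π·7/19)
= cos(-14π/19) + i·sin(-14π/19)

ω_19^7 = cos(-14π/19) + i·sin(-14π/19) = -0.6773-0.7357i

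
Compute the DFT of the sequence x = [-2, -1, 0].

X[k] = Σ(n=0 to 2) x[n] · ω_3^(nk)
where ω_3 = e^(-2πi/3)

Computing each X[k]:
X[0] = -3
X[1] = -1.5000+0.8660i
X[2] = -1.5000-0.8660i

X = [-3, -1.5000+0.8660i, -1.5000-0.8660i]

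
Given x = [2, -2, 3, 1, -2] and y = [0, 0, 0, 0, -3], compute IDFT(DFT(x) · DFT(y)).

(x ⊛ y)[n] = Σ(m=0 to 4) x[m] · y[(n-m) mod 5]

Computing each output sample:
(x ⊛ y)[0] = 6
(x ⊛ y)[1] = -9
(x ⊛ y)[2] = -3
(x ⊛ y)[3] = 6
(x ⊛ y)[4] = -6

x ⊛ y = [6, -9, -3, 6, -6]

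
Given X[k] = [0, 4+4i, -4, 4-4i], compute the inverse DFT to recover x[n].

x[n] = (1/4) Σ(k=0 to 3) X[k] · e^(2πikn/4)

Computing each x[n]:
x[0] = 1
x[1] = -1
x[2] = -3
x[3] = 3

x = [1, -1, -3, 3]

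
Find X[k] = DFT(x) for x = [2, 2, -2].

X[k] = Σ(n=0 to 2) x[n] · ω_3^(nk)
where ω_3 = e^(-2πi/3)

Computing each X[k]:
X[0] = 2
X[1] = 2.0000-3.4641i
X[2] = 2.0000+3.4641i

X = [2, 2.0000-3.4641i, 2.0000+3.4641i]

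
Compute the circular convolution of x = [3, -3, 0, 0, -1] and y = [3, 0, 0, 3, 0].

(x ⊛ y)[n] = Σ(m=0 to 4) x[m] · y[(n-m) mod 5]

Computing each output sample:
(x ⊛ y)[0] = 9
(x ⊛ y)[1] = -9
(x ⊛ y)[2] = -3
(x ⊛ y)[3] = 9
(x ⊛ y)[4] = -12

x ⊛ y = [9, -9, -3, 9, -12]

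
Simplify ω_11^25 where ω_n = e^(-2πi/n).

Since ω_11^11 = 1, powers reduce modulo 11.
25 mod 11 = 3
So ω_11^25 = ω_11^3 = e^(-2πi·3/11)

ω_11^25 = ω_11^3 = -0.1423-0.9898i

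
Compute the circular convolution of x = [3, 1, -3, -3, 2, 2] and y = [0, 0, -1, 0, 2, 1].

(x ⊛ y)[n] = Σ(m=0 to 5) x[m] · y[(n-m) mod 6]

Computing each output sample:
(x ⊛ y)[0] = -7
(x ⊛ y)[1] = -11
(x ⊛ y)[2] = -2
(x ⊛ y)[3] = 5
(x ⊛ y)[4] = 11
(x ⊛ y)[5] = 8

x ⊛ y = [-7, -11, -2, 5, 11, 8]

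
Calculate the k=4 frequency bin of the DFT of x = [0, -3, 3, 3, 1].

X[4] = Σ(n=0 to 4) x[n] · ω_5^(4n) where ω_5 = e^(-2πi/5)
= (0)·ω_5^0 + (-3)·ω_5^4 + (3)·ω_5^8 + (3)·ω_5^12 + (1)·ω_5^16

X[4] = -5.4721-3.8042i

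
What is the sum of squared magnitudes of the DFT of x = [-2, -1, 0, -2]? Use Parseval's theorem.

Parseval: Σ|x[n]|² = (1/N)Σ|X[k]|², so Σ|X[k]|² = N·Σ|x[n]|² = 4·9.0000

Σ|X[k]|² = N·Σ|x[n]|² = 4·9.0000 = 36.0000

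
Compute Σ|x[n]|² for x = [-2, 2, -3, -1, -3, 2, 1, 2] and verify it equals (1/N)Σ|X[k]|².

Time domain:
Σ|x[n]|² = |-2|² + |2|² + |-3|² + |-1|² + |-3|² + |2|² + |1|² + |2|² = 36.0000

Frequency domain:
(1/8)Σ|X[k]|² = (1/8)(|-2|² + |3.1213+6.1213i|² + |-3-3i|² + |-1.1213-1.8787i|² + |-12|² + |-1.1213+1.8787i|² + |-3+3i|² + |3.1213-6.1213i|²) = (1/8)·288.0000 = 36.0000

Both sides agree, confirming Parseval's theorem.

Σ|x[n]|² = (1/N)Σ|X[k]|² = 36.0000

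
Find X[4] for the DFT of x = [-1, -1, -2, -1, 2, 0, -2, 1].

X[4] = Σ(n=0 to 7) x[n] · ω_8^(4n) where ω_8 = e^(-2πi/8)
= (-1)·ω_8^0 + (-1)·ω_8^4 + (-2)·ω_8^8 + (-1)·ω_8^12 + (2)·ω_8^16 + (0)·ω_8^20 + (-2)·ω_8^24 + (1)·ω_8^28

X[4] = -2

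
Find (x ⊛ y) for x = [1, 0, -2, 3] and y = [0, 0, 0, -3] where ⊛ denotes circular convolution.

(x ⊛ y)[n] = Σ(m=0 to 3) x[m] · y[(n-m) mod 4]

Computing each output sample:
(x ⊛ y)[0] = 0
(x ⊛ y)[1] = 6
(x ⊛ y)[2] = -9
(x ⊛ y)[3] = -3

x ⊛ y = [0, 6, -9, -3]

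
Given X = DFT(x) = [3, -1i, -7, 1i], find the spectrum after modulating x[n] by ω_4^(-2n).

Modulation property: DFT(ω_4^(-2n)·x[n]) = X[(k-2) mod 4], so circularly shift X by 2 positions.

X[k-2] = [-7, 1i, 3, -1i]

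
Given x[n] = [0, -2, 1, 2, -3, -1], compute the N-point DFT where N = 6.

X[k] = Σ(n=0 to 5) x[n] · ω_6^(nk)
where ω_6 = e^(-2πi/6)

Computing each X[k]:
X[0] = -3
X[1] = -2.5000-2.5981i
X[2] = 4.5000+4.3301i
X[3] = -1
X[4] = 4.5000-4.3301i
X[5] = -2.5000+2.5981i

X = [-3, -2.5000-2.5981i, 4.5000+4.3301i, -1, 4.5000-4.3301i, -2.5000+2.5981i]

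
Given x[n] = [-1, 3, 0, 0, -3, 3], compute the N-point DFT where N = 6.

X[k] = Σ(n=0 to 5) x[n] · ω_6^(nk)
where ω_6 = e^(-2πi/6)

Computing each X[k]:
X[0] = 2
X[1] = 3.5000-2.5981i
X[2] = -2.5000+2.5981i
X[3] = -10
X[4] = -2.5000-2.5981i
X[5] = 3.5000+2.5981i

X = [2, 3.5000-2.5981i, -2.5000+2.5981i, -10, -2.5000-2.5981i, 3.5000+2.5981i]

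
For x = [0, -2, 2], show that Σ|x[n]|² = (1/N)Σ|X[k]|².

Time domain:
Σ|x[n]|² = |0|² + |-2|² + |2|² = 8.0000

Frequency domain:
(1/3)Σ|X[k]|² = (1/3)(|0|² + |3.4641i|² + |-3.4641i|²) = (1/3)·24.0000 = 8.0000

Both sides agree, confirming Parseval's theorem.

Σ|x[n]|² = (1/N)Σ|X[k]|² = 8.0000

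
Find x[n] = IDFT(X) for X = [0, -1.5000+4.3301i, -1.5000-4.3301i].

x[n] = (1/3) Σ(k=0 to 2) X[k] · e^(2πikn/3)

Computing each x[n]:
x[0] = -1
x[1] = -2
x[2] = 3

x = [-1, -2, 3]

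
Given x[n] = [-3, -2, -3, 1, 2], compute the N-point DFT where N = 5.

X[k] = Σ(n=0 to 4) x[n] · ω_5^(nk)
where ω_5 = e^(-2πi/5)

Computing each X[k]:
X[0] = -5
X[1] = -1.3820+6.1554i
X[2] = -3.6180-1.4531i
X[3] = -3.6180+1.4531i
X[4] = -1.3820-6.1554i

X = [-5, -1.3820+6.1554i, -3.6180-1.4531i, -3.6180+1.4531i, -1.3820-6.1554i]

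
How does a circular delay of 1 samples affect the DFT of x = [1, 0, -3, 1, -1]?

Time shift by 1: X_shifted[k] = ω_5^(1k) · X[k]
Shifted x = [-1, 1, 0, -3, 1]

DFT(x[n-1]) = [-2, 2.0451-1.7634i, -3.5451+2.8532i, -3.5451-2.8532i, 2.0451+1.7634i]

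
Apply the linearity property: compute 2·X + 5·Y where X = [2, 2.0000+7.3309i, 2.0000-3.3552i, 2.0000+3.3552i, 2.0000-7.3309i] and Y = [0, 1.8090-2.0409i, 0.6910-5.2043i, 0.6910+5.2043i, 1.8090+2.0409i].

By linearity: DFT(2x + 5y) = 2·DFT(x) + 5·DFT(y)
= 2·[2, 2.0000+7.3309i, 2.0000-3.3552i, 2.0000+3.3552i, 2.0000-7.3309i] + 5·[0, 1.8090-2.0409i, 0.6910-5.2043i, 0.6910+5.2043i, 1.8090+2.0409i]

Computing element-wise:
Z[0] = 2·(2) + 5·(0) = 4
Z[1] = 2·(2.0000+7.3309i) + 5·(1.8090-2.0409i) = 13.0450+4.4573i
Z[2] = 2·(2.0000-3.3552i) + 5·(0.6910-5.2043i) = 7.4550-32.7319i
Z[3] = 2·(2.0000+3.3552i) + 5·(0.6910+5.2043i) = 7.4550+32.7319i
Z[4] = 2·(2.0000-7.3309i) + 5·(1.8090+2.0409i) = 13.0450-4.4573i

DFT(2x + 5y) = 2·X + 5·Y = [4, 13.0450+4.4573i, 7.4550-32.7319i, 7.4550+32.7319i, 13.0450-4.4573i]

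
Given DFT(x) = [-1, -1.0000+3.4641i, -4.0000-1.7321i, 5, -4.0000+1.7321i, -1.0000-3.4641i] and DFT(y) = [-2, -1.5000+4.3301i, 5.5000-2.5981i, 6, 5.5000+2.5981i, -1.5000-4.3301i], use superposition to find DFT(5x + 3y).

By linearity: DFT(5x + 3y) = 5·DFT(x) + 3·DFT(y)
= 5·[-1, -1.0000+3.4641i, -4.0000-1.7321i, 5, -4.0000+1.7321i, -1.0000-3.4641i] + 3·[-2, -1.5000+4.3301i, 5.5000-2.5981i, 6, 5.5000+2.5981i, -1.5000-4.3301i]

Computing element-wise:
Z[0] = 5·(-1) + 3·(-2) = -11
Z[1] = 5·(-1.0000+3.4641i) + 3·(-1.5000+4.3301i) = -9.5000+30.3108i
Z[2] = 5·(-4.0000-1.7321i) + 3·(5.5000-2.5981i) = -3.5000-16.4548i
Z[3] = 5·(5) + 3·(6) = 43
Z[4] = 5·(-4.0000+1.7321i) + 3·(5.5000+2.5981i) = -3.5000+16.4548i
Z[5] = 5·(-1.0000-3.4641i) + 3·(-1.5000-4.3301i) = -9.5000-30.3108i

DFT(5x + 3y) = 5·X + 3·Y = [-11, -9.5000+30.3108i, -3.5000-16.4548i, 43, -3.5000+16.4548i, -9.5000-30.3108i]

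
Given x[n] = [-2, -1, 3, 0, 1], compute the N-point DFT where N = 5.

X[k] = Σ(n=0 to 4) x[n] · ω_5^(nk)
where ω_5 = e^(-2πi/5)

Computing each X[k]:
X[0] = 1
X[1] = -4.4271+0.1388i
X[2] = -1.0729+4.0287i
X[3] = -1.0729-4.0287i
X[4] = -4.4271-0.1388i

X = [1, -4.4271+0.1388i, -1.0729+4.0287i, -1.0729-4.0287i, -4.4271-0.1388i]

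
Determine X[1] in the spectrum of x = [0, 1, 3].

X[1] = Σ(n=0 to 2) x[n] · ω_3^(1n) where ω_3 = e^(-2πi/3)
= (0)·ω_3^0 + (1)·ω_3^1 + (3)·ω_3^2

X[1] = -2.0000+1.7321i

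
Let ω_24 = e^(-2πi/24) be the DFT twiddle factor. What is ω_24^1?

ω_24^1 = e^(-2πi·1/24)
= cos(-2π·1/24) + i·sin(-2π·1/24)
= cos(-2π/24) + i·sin(-2π/24)

ω_24^1 = cos(-2π/24) + i·sin(-2π/24) = 0.9659-0.2588i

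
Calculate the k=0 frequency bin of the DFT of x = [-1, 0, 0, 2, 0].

X[0] = Σ(n=0 to 4) x[n] · ω_5^0 = Σ x[n]
= (-1) + (0) + (0) + (2) + (0)

X[0] = 1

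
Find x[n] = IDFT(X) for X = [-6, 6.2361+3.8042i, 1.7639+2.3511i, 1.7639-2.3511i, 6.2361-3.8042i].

x[n] = (1/5) Σ(k=0 to 4) X[k] · e^(2πikn/5)

Computing each x[n]:
x[0] = 2
x[1] = -3
x[2] = -3
x[3] = -3
x[4] = 1

x = [2, -3, -3, -3, 1]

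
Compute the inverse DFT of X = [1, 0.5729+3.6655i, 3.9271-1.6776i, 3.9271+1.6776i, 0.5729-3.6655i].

x[n] = (1/5) Σ(k=0 to 4) X[k] · e^(2πikn/5)

Computing each x[n]:
x[0] = 2
x[1] = -2
x[2] = -1
x[3] = 2
x[4] = 0

x = [2, -2, -1, 2, 0]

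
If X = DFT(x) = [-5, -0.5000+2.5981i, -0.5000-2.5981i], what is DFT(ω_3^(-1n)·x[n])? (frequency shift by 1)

Modulation property: DFT(ω_3^(-1n)·x[n]) = X[(k-1) mod 3], so circularly shift X by 1 positions.

X[k-1] = [-0.5000-2.5981i, -5, -0.5000+2.5981i]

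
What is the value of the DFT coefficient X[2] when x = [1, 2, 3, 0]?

X[2] = Σ(n=0 to 3) x[n] · ω_4^(2n) where ω_4 = e^(-2πi/4)
= (1)·ω_4^0 + (2)·ω_4^2 + (3)·ω_4^4 + (0)·ω_4^6

X[2] = 2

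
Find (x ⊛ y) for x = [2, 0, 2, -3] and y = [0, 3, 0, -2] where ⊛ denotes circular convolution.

(x ⊛ y)[n] = Σ(m=0 to 3) x[m] · y[(n-m) mod 4]

Computing each output sample:
(x ⊛ y)[0] = -9
(x ⊛ y)[1] = 2
(x ⊛ y)[2] = 6
(x ⊛ y)[3] = 2

x ⊛ y = [-9, 2, 6, 2]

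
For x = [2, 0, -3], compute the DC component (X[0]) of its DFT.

X[0] = Σ(n=0 to 2) x[n] · ω_3^0 = Σ x[n]
= (2) + (0) + (-3)

X[0] = -1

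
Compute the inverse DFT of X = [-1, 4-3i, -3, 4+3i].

x[n] = (1/4) Σ(k=0 to 3) X[k] · e^(2πikn/4)

Computing each x[n]:
x[0] = 1
x[1] = 2
x[2] = -3
x[3] = -1

x = [1, 2, -3, -1]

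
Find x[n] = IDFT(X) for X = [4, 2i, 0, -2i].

x[n] = (1/4) Σ(k=0 to 3) X[k] · e^(2πikn/4)

Computing each x[n]:
x[0] = 1
x[1] = 0
x[2] = 1
x[3] = 2

x = [1, 0, 1, 2]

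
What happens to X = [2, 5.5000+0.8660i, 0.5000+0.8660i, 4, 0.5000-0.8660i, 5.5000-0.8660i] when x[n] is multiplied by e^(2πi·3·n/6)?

Modulation property: DFT(ω_6^(-3n)·x[n]) = X[(k-3) mod 6], so circularly shift X by 3 positions.

X[k-3] = [4, 0.5000-0.8660i, 5.5000-0.8660i, 2, 5.5000+0.8660i, 0.5000+0.8660i]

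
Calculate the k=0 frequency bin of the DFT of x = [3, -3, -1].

X[0] = Σ(n=0 to 2) x[n] · ω_3^0 = Σ x[n]
= (3) + (-3) + (-1)

X[0] = -1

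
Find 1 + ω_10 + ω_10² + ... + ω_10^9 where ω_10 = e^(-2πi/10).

Sum of all nth roots of unity equals 0 for n > 1 (geometric series with r ≠ 1).

0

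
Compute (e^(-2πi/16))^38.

Since ω_16^16 = 1, powers reduce modulo 16.
38 mod 16 = 6
So ω_16^38 = ω_16^6 = e^(-2πi·6/16)

ω_16^38 = ω_16^6 = -0.7071-0.7071i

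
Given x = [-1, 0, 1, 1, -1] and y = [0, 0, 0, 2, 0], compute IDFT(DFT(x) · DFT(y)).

(x ⊛ y)[n] = Σ(m=0 to 4) x[m] · y[(n-m) mod 5]

Computing each output sample:
(x ⊛ y)[0] = 2
(x ⊛ y)[1] = 2
(x ⊛ y)[2] = -2
(x ⊛ y)[3] = -2
(x ⊛ y)[4] = 0

x ⊛ y = [2, 2, -2, -2, 0]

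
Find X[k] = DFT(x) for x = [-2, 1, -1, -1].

X[k] = Σ(n=0 to 3) x[n] · ω_4^(nk)
where ω_4 = e^(-2πi/4)

Computing each X[k]:
X[0] = -3
X[1] = -1-2i
X[2] = -3
X[3] = -1+2i

X = [-3, -1-2i, -3, -1+2i]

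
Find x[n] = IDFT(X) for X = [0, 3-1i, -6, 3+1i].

x[n] = (1/4) Σ(k=0 to 3) X[k] · e^(2πikn/4)

Computing each x[n]:
x[0] = 0
x[1] = 2
x[2] = -3
x[3] = 1

x = [0, 2, -3, 1]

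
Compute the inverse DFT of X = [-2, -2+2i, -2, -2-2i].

x[n] = (1/4) Σ(k=0 to 3) X[k] · e^(2πikn/4)

Computing each x[n]:
x[0] = -2
x[1] = -1
x[2] = 0
x[3] = 1

x = [-2, -1, 0, 1]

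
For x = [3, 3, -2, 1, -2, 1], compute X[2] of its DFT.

X[2] = Σ(n=0 to 5) x[n] · ω_6^(2n) where ω_6 = e^(-2πi/6)
= (3)·ω_6^0 + (3)·ω_6^2 + (-2)·ω_6^4 + (1)·ω_6^6 + (-2)·ω_6^8 + (1)·ω_6^10

X[2] = 4.0000-1.7321i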